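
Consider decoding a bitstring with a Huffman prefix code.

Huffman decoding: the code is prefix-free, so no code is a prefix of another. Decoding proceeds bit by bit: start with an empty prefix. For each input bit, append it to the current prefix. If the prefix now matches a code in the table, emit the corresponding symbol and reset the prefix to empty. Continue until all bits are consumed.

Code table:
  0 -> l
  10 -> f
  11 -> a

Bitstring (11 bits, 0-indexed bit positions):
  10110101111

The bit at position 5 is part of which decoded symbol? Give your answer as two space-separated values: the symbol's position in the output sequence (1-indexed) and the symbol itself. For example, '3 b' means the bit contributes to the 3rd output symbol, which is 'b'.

Bit 0: prefix='1' (no match yet)
Bit 1: prefix='10' -> emit 'f', reset
Bit 2: prefix='1' (no match yet)
Bit 3: prefix='11' -> emit 'a', reset
Bit 4: prefix='0' -> emit 'l', reset
Bit 5: prefix='1' (no match yet)
Bit 6: prefix='10' -> emit 'f', reset
Bit 7: prefix='1' (no match yet)
Bit 8: prefix='11' -> emit 'a', reset
Bit 9: prefix='1' (no match yet)

Answer: 4 f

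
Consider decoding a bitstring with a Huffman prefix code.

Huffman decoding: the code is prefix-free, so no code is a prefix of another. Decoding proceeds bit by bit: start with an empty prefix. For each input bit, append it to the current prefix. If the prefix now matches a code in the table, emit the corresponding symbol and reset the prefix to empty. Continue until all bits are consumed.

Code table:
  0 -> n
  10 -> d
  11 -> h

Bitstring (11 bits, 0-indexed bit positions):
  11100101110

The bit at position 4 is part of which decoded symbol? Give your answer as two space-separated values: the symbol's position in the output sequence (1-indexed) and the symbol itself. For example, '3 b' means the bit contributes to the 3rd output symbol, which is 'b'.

Answer: 3 n

Derivation:
Bit 0: prefix='1' (no match yet)
Bit 1: prefix='11' -> emit 'h', reset
Bit 2: prefix='1' (no match yet)
Bit 3: prefix='10' -> emit 'd', reset
Bit 4: prefix='0' -> emit 'n', reset
Bit 5: prefix='1' (no match yet)
Bit 6: prefix='10' -> emit 'd', reset
Bit 7: prefix='1' (no match yet)
Bit 8: prefix='11' -> emit 'h', reset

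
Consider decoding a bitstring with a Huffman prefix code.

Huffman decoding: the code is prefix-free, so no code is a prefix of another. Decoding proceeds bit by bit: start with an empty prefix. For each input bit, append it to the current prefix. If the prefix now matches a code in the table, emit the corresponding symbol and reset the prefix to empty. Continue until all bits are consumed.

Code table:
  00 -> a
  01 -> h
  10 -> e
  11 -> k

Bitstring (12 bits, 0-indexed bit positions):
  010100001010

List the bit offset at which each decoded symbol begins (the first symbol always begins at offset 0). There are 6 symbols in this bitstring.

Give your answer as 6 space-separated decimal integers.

Bit 0: prefix='0' (no match yet)
Bit 1: prefix='01' -> emit 'h', reset
Bit 2: prefix='0' (no match yet)
Bit 3: prefix='01' -> emit 'h', reset
Bit 4: prefix='0' (no match yet)
Bit 5: prefix='00' -> emit 'a', reset
Bit 6: prefix='0' (no match yet)
Bit 7: prefix='00' -> emit 'a', reset
Bit 8: prefix='1' (no match yet)
Bit 9: prefix='10' -> emit 'e', reset
Bit 10: prefix='1' (no match yet)
Bit 11: prefix='10' -> emit 'e', reset

Answer: 0 2 4 6 8 10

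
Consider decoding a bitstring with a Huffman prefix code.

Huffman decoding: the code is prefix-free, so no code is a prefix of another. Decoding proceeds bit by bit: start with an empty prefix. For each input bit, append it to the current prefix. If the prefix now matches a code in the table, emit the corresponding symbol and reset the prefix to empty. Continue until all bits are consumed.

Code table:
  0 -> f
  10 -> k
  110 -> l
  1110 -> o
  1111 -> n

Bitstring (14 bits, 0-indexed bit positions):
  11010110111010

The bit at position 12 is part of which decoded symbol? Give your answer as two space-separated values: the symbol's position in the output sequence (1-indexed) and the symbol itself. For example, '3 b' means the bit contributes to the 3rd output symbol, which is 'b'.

Answer: 5 k

Derivation:
Bit 0: prefix='1' (no match yet)
Bit 1: prefix='11' (no match yet)
Bit 2: prefix='110' -> emit 'l', reset
Bit 3: prefix='1' (no match yet)
Bit 4: prefix='10' -> emit 'k', reset
Bit 5: prefix='1' (no match yet)
Bit 6: prefix='11' (no match yet)
Bit 7: prefix='110' -> emit 'l', reset
Bit 8: prefix='1' (no match yet)
Bit 9: prefix='11' (no match yet)
Bit 10: prefix='111' (no match yet)
Bit 11: prefix='1110' -> emit 'o', reset
Bit 12: prefix='1' (no match yet)
Bit 13: prefix='10' -> emit 'k', reset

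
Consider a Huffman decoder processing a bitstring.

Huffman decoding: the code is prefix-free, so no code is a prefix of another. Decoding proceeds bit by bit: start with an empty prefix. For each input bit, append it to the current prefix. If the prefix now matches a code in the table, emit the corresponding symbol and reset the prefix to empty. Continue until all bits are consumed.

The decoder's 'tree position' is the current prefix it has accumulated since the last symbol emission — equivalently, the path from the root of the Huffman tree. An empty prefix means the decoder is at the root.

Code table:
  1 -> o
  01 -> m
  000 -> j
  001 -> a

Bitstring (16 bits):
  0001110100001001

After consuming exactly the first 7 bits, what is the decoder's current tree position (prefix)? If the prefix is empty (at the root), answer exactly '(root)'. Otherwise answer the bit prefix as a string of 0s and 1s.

Answer: 0

Derivation:
Bit 0: prefix='0' (no match yet)
Bit 1: prefix='00' (no match yet)
Bit 2: prefix='000' -> emit 'j', reset
Bit 3: prefix='1' -> emit 'o', reset
Bit 4: prefix='1' -> emit 'o', reset
Bit 5: prefix='1' -> emit 'o', reset
Bit 6: prefix='0' (no match yet)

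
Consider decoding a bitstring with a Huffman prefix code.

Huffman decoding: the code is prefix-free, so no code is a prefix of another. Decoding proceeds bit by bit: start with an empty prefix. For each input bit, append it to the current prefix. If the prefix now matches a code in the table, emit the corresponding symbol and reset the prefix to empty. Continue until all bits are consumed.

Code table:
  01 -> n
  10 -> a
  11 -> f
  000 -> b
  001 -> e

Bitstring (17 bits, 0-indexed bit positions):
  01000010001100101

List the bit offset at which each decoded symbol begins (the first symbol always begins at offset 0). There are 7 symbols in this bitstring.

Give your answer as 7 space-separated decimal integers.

Answer: 0 2 5 7 10 12 15

Derivation:
Bit 0: prefix='0' (no match yet)
Bit 1: prefix='01' -> emit 'n', reset
Bit 2: prefix='0' (no match yet)
Bit 3: prefix='00' (no match yet)
Bit 4: prefix='000' -> emit 'b', reset
Bit 5: prefix='0' (no match yet)
Bit 6: prefix='01' -> emit 'n', reset
Bit 7: prefix='0' (no match yet)
Bit 8: prefix='00' (no match yet)
Bit 9: prefix='000' -> emit 'b', reset
Bit 10: prefix='1' (no match yet)
Bit 11: prefix='11' -> emit 'f', reset
Bit 12: prefix='0' (no match yet)
Bit 13: prefix='00' (no match yet)
Bit 14: prefix='001' -> emit 'e', reset
Bit 15: prefix='0' (no match yet)
Bit 16: prefix='01' -> emit 'n', reset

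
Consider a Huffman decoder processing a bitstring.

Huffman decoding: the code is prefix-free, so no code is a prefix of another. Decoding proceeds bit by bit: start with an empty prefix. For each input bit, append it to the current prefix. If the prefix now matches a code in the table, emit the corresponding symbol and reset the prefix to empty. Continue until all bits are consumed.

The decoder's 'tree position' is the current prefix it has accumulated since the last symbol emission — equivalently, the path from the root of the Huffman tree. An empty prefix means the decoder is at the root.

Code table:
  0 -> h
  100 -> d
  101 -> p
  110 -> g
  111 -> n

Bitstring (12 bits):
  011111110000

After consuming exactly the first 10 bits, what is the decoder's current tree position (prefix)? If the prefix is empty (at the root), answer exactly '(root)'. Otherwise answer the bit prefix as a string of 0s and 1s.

Bit 0: prefix='0' -> emit 'h', reset
Bit 1: prefix='1' (no match yet)
Bit 2: prefix='11' (no match yet)
Bit 3: prefix='111' -> emit 'n', reset
Bit 4: prefix='1' (no match yet)
Bit 5: prefix='11' (no match yet)
Bit 6: prefix='111' -> emit 'n', reset
Bit 7: prefix='1' (no match yet)
Bit 8: prefix='10' (no match yet)
Bit 9: prefix='100' -> emit 'd', reset

Answer: (root)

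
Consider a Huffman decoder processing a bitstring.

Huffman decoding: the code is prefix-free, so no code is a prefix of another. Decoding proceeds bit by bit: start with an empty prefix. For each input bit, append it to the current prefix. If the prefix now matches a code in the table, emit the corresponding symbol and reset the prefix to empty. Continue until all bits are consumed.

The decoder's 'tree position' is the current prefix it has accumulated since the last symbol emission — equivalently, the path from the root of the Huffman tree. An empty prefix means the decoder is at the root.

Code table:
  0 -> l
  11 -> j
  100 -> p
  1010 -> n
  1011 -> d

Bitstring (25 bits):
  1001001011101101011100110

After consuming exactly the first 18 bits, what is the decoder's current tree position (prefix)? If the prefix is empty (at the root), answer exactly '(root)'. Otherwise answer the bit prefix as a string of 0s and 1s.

Answer: 101

Derivation:
Bit 0: prefix='1' (no match yet)
Bit 1: prefix='10' (no match yet)
Bit 2: prefix='100' -> emit 'p', reset
Bit 3: prefix='1' (no match yet)
Bit 4: prefix='10' (no match yet)
Bit 5: prefix='100' -> emit 'p', reset
Bit 6: prefix='1' (no match yet)
Bit 7: prefix='10' (no match yet)
Bit 8: prefix='101' (no match yet)
Bit 9: prefix='1011' -> emit 'd', reset
Bit 10: prefix='1' (no match yet)
Bit 11: prefix='10' (no match yet)
Bit 12: prefix='101' (no match yet)
Bit 13: prefix='1011' -> emit 'd', reset
Bit 14: prefix='0' -> emit 'l', reset
Bit 15: prefix='1' (no match yet)
Bit 16: prefix='10' (no match yet)
Bit 17: prefix='101' (no match yet)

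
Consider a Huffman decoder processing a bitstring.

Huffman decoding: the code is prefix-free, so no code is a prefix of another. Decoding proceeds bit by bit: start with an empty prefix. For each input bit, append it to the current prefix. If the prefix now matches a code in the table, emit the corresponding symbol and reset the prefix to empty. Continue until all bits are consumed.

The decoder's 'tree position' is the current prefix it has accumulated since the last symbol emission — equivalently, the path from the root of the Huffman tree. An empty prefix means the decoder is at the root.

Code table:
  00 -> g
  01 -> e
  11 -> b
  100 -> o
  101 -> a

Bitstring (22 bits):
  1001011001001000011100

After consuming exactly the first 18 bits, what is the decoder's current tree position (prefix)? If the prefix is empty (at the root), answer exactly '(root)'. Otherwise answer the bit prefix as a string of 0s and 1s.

Answer: 1

Derivation:
Bit 0: prefix='1' (no match yet)
Bit 1: prefix='10' (no match yet)
Bit 2: prefix='100' -> emit 'o', reset
Bit 3: prefix='1' (no match yet)
Bit 4: prefix='10' (no match yet)
Bit 5: prefix='101' -> emit 'a', reset
Bit 6: prefix='1' (no match yet)
Bit 7: prefix='10' (no match yet)
Bit 8: prefix='100' -> emit 'o', reset
Bit 9: prefix='1' (no match yet)
Bit 10: prefix='10' (no match yet)
Bit 11: prefix='100' -> emit 'o', reset
Bit 12: prefix='1' (no match yet)
Bit 13: prefix='10' (no match yet)
Bit 14: prefix='100' -> emit 'o', reset
Bit 15: prefix='0' (no match yet)
Bit 16: prefix='00' -> emit 'g', reset
Bit 17: prefix='1' (no match yet)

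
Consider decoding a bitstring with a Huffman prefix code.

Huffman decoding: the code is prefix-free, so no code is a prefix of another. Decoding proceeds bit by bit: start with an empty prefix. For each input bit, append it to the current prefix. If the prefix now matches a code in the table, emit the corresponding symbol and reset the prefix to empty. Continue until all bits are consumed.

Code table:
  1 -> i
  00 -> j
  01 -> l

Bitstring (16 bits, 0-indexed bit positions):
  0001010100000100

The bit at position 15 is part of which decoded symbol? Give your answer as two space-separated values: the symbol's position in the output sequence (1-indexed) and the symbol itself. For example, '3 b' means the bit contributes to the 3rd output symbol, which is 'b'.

Answer: 8 j

Derivation:
Bit 0: prefix='0' (no match yet)
Bit 1: prefix='00' -> emit 'j', reset
Bit 2: prefix='0' (no match yet)
Bit 3: prefix='01' -> emit 'l', reset
Bit 4: prefix='0' (no match yet)
Bit 5: prefix='01' -> emit 'l', reset
Bit 6: prefix='0' (no match yet)
Bit 7: prefix='01' -> emit 'l', reset
Bit 8: prefix='0' (no match yet)
Bit 9: prefix='00' -> emit 'j', reset
Bit 10: prefix='0' (no match yet)
Bit 11: prefix='00' -> emit 'j', reset
Bit 12: prefix='0' (no match yet)
Bit 13: prefix='01' -> emit 'l', reset
Bit 14: prefix='0' (no match yet)
Bit 15: prefix='00' -> emit 'j', reset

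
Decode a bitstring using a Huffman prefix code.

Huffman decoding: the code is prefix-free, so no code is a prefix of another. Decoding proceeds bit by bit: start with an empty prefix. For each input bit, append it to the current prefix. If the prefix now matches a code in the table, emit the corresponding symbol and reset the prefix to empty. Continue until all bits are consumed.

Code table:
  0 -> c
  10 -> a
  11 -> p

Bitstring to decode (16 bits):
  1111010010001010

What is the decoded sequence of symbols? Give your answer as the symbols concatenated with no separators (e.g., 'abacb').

Bit 0: prefix='1' (no match yet)
Bit 1: prefix='11' -> emit 'p', reset
Bit 2: prefix='1' (no match yet)
Bit 3: prefix='11' -> emit 'p', reset
Bit 4: prefix='0' -> emit 'c', reset
Bit 5: prefix='1' (no match yet)
Bit 6: prefix='10' -> emit 'a', reset
Bit 7: prefix='0' -> emit 'c', reset
Bit 8: prefix='1' (no match yet)
Bit 9: prefix='10' -> emit 'a', reset
Bit 10: prefix='0' -> emit 'c', reset
Bit 11: prefix='0' -> emit 'c', reset
Bit 12: prefix='1' (no match yet)
Bit 13: prefix='10' -> emit 'a', reset
Bit 14: prefix='1' (no match yet)
Bit 15: prefix='10' -> emit 'a', reset

Answer: ppcacaccaa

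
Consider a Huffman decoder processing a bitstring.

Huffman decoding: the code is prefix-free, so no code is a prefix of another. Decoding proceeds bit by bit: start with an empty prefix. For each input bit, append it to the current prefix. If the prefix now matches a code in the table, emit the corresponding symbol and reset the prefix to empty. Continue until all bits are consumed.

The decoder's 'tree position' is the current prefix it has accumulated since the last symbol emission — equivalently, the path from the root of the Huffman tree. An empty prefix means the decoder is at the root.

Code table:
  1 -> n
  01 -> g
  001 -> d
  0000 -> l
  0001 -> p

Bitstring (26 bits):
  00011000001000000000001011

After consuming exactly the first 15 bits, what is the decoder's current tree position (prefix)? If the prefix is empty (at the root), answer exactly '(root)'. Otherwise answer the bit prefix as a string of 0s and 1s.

Answer: (root)

Derivation:
Bit 0: prefix='0' (no match yet)
Bit 1: prefix='00' (no match yet)
Bit 2: prefix='000' (no match yet)
Bit 3: prefix='0001' -> emit 'p', reset
Bit 4: prefix='1' -> emit 'n', reset
Bit 5: prefix='0' (no match yet)
Bit 6: prefix='00' (no match yet)
Bit 7: prefix='000' (no match yet)
Bit 8: prefix='0000' -> emit 'l', reset
Bit 9: prefix='0' (no match yet)
Bit 10: prefix='01' -> emit 'g', reset
Bit 11: prefix='0' (no match yet)
Bit 12: prefix='00' (no match yet)
Bit 13: prefix='000' (no match yet)
Bit 14: prefix='0000' -> emit 'l', reset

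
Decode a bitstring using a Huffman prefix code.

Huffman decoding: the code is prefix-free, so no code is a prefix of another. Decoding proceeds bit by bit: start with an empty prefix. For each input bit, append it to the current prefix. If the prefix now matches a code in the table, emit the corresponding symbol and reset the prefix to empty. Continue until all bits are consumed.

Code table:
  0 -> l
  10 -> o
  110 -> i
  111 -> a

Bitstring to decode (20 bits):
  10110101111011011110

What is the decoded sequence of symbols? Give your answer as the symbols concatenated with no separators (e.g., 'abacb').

Answer: oioaoiao

Derivation:
Bit 0: prefix='1' (no match yet)
Bit 1: prefix='10' -> emit 'o', reset
Bit 2: prefix='1' (no match yet)
Bit 3: prefix='11' (no match yet)
Bit 4: prefix='110' -> emit 'i', reset
Bit 5: prefix='1' (no match yet)
Bit 6: prefix='10' -> emit 'o', reset
Bit 7: prefix='1' (no match yet)
Bit 8: prefix='11' (no match yet)
Bit 9: prefix='111' -> emit 'a', reset
Bit 10: prefix='1' (no match yet)
Bit 11: prefix='10' -> emit 'o', reset
Bit 12: prefix='1' (no match yet)
Bit 13: prefix='11' (no match yet)
Bit 14: prefix='110' -> emit 'i', reset
Bit 15: prefix='1' (no match yet)
Bit 16: prefix='11' (no match yet)
Bit 17: prefix='111' -> emit 'a', reset
Bit 18: prefix='1' (no match yet)
Bit 19: prefix='10' -> emit 'o', reset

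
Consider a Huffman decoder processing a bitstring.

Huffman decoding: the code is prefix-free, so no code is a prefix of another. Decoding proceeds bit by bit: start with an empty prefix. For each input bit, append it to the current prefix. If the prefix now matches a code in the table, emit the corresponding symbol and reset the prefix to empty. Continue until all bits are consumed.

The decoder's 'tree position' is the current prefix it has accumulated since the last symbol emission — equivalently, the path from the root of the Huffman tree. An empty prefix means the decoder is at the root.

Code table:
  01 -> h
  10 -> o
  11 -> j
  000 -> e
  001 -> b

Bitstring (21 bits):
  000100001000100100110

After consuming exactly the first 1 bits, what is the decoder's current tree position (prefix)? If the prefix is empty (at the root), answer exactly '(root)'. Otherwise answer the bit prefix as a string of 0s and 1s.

Bit 0: prefix='0' (no match yet)

Answer: 0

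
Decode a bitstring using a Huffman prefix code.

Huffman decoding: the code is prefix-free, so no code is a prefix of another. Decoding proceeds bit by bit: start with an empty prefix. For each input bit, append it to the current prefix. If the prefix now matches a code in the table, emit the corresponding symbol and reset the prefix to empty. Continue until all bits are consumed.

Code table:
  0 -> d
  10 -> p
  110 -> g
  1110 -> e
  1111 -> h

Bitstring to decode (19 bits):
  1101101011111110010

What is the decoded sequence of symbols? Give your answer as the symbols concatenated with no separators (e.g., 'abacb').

Bit 0: prefix='1' (no match yet)
Bit 1: prefix='11' (no match yet)
Bit 2: prefix='110' -> emit 'g', reset
Bit 3: prefix='1' (no match yet)
Bit 4: prefix='11' (no match yet)
Bit 5: prefix='110' -> emit 'g', reset
Bit 6: prefix='1' (no match yet)
Bit 7: prefix='10' -> emit 'p', reset
Bit 8: prefix='1' (no match yet)
Bit 9: prefix='11' (no match yet)
Bit 10: prefix='111' (no match yet)
Bit 11: prefix='1111' -> emit 'h', reset
Bit 12: prefix='1' (no match yet)
Bit 13: prefix='11' (no match yet)
Bit 14: prefix='111' (no match yet)
Bit 15: prefix='1110' -> emit 'e', reset
Bit 16: prefix='0' -> emit 'd', reset
Bit 17: prefix='1' (no match yet)
Bit 18: prefix='10' -> emit 'p', reset

Answer: ggphedp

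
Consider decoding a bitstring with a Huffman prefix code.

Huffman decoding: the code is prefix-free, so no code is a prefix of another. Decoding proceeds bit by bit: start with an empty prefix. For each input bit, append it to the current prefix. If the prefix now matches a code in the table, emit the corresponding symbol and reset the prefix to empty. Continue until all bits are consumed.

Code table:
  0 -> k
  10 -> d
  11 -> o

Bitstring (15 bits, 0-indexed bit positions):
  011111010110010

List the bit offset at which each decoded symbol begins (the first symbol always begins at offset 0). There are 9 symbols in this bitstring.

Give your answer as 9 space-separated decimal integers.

Answer: 0 1 3 5 7 9 11 12 13

Derivation:
Bit 0: prefix='0' -> emit 'k', reset
Bit 1: prefix='1' (no match yet)
Bit 2: prefix='11' -> emit 'o', reset
Bit 3: prefix='1' (no match yet)
Bit 4: prefix='11' -> emit 'o', reset
Bit 5: prefix='1' (no match yet)
Bit 6: prefix='10' -> emit 'd', reset
Bit 7: prefix='1' (no match yet)
Bit 8: prefix='10' -> emit 'd', reset
Bit 9: prefix='1' (no match yet)
Bit 10: prefix='11' -> emit 'o', reset
Bit 11: prefix='0' -> emit 'k', reset
Bit 12: prefix='0' -> emit 'k', reset
Bit 13: prefix='1' (no match yet)
Bit 14: prefix='10' -> emit 'd', reset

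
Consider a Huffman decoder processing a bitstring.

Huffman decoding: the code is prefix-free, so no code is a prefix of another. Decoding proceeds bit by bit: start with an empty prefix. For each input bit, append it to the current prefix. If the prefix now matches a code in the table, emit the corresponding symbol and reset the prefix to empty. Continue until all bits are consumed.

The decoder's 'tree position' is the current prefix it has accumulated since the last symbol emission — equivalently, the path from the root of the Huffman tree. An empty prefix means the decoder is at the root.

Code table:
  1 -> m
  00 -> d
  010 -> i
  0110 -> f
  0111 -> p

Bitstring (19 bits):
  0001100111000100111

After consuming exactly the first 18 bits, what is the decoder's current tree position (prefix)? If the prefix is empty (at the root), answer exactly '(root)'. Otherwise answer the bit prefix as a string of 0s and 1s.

Bit 0: prefix='0' (no match yet)
Bit 1: prefix='00' -> emit 'd', reset
Bit 2: prefix='0' (no match yet)
Bit 3: prefix='01' (no match yet)
Bit 4: prefix='011' (no match yet)
Bit 5: prefix='0110' -> emit 'f', reset
Bit 6: prefix='0' (no match yet)
Bit 7: prefix='01' (no match yet)
Bit 8: prefix='011' (no match yet)
Bit 9: prefix='0111' -> emit 'p', reset
Bit 10: prefix='0' (no match yet)
Bit 11: prefix='00' -> emit 'd', reset
Bit 12: prefix='0' (no match yet)
Bit 13: prefix='01' (no match yet)
Bit 14: prefix='010' -> emit 'i', reset
Bit 15: prefix='0' (no match yet)
Bit 16: prefix='01' (no match yet)
Bit 17: prefix='011' (no match yet)

Answer: 011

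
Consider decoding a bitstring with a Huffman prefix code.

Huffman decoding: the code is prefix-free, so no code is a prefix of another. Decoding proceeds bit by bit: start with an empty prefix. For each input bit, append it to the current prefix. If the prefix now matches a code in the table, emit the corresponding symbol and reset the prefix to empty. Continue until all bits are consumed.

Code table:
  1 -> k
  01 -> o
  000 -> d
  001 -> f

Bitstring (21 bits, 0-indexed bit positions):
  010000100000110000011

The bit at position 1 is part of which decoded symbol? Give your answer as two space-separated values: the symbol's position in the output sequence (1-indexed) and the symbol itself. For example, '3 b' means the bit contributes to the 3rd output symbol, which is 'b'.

Bit 0: prefix='0' (no match yet)
Bit 1: prefix='01' -> emit 'o', reset
Bit 2: prefix='0' (no match yet)
Bit 3: prefix='00' (no match yet)
Bit 4: prefix='000' -> emit 'd', reset
Bit 5: prefix='0' (no match yet)

Answer: 1 o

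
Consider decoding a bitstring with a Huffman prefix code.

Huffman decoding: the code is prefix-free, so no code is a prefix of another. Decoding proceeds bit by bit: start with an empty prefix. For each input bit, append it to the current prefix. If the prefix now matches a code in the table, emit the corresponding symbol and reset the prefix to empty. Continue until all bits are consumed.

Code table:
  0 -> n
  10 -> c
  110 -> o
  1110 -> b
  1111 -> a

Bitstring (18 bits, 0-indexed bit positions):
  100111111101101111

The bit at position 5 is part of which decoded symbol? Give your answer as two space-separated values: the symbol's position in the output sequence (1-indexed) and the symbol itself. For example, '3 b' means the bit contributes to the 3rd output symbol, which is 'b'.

Answer: 3 a

Derivation:
Bit 0: prefix='1' (no match yet)
Bit 1: prefix='10' -> emit 'c', reset
Bit 2: prefix='0' -> emit 'n', reset
Bit 3: prefix='1' (no match yet)
Bit 4: prefix='11' (no match yet)
Bit 5: prefix='111' (no match yet)
Bit 6: prefix='1111' -> emit 'a', reset
Bit 7: prefix='1' (no match yet)
Bit 8: prefix='11' (no match yet)
Bit 9: prefix='111' (no match yet)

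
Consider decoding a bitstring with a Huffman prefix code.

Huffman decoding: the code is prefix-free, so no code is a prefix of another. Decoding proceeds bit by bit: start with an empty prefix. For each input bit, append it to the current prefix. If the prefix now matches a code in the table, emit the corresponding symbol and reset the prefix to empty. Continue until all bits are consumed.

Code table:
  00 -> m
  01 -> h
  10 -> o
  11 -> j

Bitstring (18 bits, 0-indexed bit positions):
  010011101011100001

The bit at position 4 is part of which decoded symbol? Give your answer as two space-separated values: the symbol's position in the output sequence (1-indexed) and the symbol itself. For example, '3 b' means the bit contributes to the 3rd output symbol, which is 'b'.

Answer: 3 j

Derivation:
Bit 0: prefix='0' (no match yet)
Bit 1: prefix='01' -> emit 'h', reset
Bit 2: prefix='0' (no match yet)
Bit 3: prefix='00' -> emit 'm', reset
Bit 4: prefix='1' (no match yet)
Bit 5: prefix='11' -> emit 'j', reset
Bit 6: prefix='1' (no match yet)
Bit 7: prefix='10' -> emit 'o', reset
Bit 8: prefix='1' (no match yet)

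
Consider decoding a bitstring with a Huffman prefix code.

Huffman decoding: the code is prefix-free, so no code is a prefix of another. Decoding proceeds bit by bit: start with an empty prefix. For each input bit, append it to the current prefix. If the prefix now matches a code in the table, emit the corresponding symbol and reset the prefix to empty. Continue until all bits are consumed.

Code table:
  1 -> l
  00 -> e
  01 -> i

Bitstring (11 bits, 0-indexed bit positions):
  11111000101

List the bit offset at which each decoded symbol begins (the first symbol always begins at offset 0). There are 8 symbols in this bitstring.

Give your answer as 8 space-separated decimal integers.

Bit 0: prefix='1' -> emit 'l', reset
Bit 1: prefix='1' -> emit 'l', reset
Bit 2: prefix='1' -> emit 'l', reset
Bit 3: prefix='1' -> emit 'l', reset
Bit 4: prefix='1' -> emit 'l', reset
Bit 5: prefix='0' (no match yet)
Bit 6: prefix='00' -> emit 'e', reset
Bit 7: prefix='0' (no match yet)
Bit 8: prefix='01' -> emit 'i', reset
Bit 9: prefix='0' (no match yet)
Bit 10: prefix='01' -> emit 'i', reset

Answer: 0 1 2 3 4 5 7 9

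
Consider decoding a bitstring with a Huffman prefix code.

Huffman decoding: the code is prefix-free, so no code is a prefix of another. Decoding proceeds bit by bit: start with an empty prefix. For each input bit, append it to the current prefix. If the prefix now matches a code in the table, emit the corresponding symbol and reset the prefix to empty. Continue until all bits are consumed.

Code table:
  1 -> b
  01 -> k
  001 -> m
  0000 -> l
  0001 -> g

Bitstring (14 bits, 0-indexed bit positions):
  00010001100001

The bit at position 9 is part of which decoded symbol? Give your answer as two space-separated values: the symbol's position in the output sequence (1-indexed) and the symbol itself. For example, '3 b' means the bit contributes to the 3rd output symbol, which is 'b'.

Bit 0: prefix='0' (no match yet)
Bit 1: prefix='00' (no match yet)
Bit 2: prefix='000' (no match yet)
Bit 3: prefix='0001' -> emit 'g', reset
Bit 4: prefix='0' (no match yet)
Bit 5: prefix='00' (no match yet)
Bit 6: prefix='000' (no match yet)
Bit 7: prefix='0001' -> emit 'g', reset
Bit 8: prefix='1' -> emit 'b', reset
Bit 9: prefix='0' (no match yet)
Bit 10: prefix='00' (no match yet)
Bit 11: prefix='000' (no match yet)
Bit 12: prefix='0000' -> emit 'l', reset
Bit 13: prefix='1' -> emit 'b', reset

Answer: 4 l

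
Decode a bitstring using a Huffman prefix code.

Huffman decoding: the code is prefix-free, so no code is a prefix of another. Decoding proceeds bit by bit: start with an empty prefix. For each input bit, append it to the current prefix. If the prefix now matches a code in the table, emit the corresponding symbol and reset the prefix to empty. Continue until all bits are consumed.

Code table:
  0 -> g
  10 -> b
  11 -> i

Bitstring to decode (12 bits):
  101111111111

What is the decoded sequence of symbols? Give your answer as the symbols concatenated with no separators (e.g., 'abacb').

Answer: biiiii

Derivation:
Bit 0: prefix='1' (no match yet)
Bit 1: prefix='10' -> emit 'b', reset
Bit 2: prefix='1' (no match yet)
Bit 3: prefix='11' -> emit 'i', reset
Bit 4: prefix='1' (no match yet)
Bit 5: prefix='11' -> emit 'i', reset
Bit 6: prefix='1' (no match yet)
Bit 7: prefix='11' -> emit 'i', reset
Bit 8: prefix='1' (no match yet)
Bit 9: prefix='11' -> emit 'i', reset
Bit 10: prefix='1' (no match yet)
Bit 11: prefix='11' -> emit 'i', reset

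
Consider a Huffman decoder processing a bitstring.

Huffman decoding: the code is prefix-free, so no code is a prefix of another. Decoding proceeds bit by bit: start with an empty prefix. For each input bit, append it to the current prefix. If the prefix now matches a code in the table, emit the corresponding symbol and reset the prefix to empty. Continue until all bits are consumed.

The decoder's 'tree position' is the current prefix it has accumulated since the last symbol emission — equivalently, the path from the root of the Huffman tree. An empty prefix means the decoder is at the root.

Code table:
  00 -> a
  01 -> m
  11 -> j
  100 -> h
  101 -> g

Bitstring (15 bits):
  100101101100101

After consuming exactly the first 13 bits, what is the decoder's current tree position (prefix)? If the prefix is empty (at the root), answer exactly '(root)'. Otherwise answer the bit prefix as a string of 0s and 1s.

Answer: 1

Derivation:
Bit 0: prefix='1' (no match yet)
Bit 1: prefix='10' (no match yet)
Bit 2: prefix='100' -> emit 'h', reset
Bit 3: prefix='1' (no match yet)
Bit 4: prefix='10' (no match yet)
Bit 5: prefix='101' -> emit 'g', reset
Bit 6: prefix='1' (no match yet)
Bit 7: prefix='10' (no match yet)
Bit 8: prefix='101' -> emit 'g', reset
Bit 9: prefix='1' (no match yet)
Bit 10: prefix='10' (no match yet)
Bit 11: prefix='100' -> emit 'h', reset
Bit 12: prefix='1' (no match yet)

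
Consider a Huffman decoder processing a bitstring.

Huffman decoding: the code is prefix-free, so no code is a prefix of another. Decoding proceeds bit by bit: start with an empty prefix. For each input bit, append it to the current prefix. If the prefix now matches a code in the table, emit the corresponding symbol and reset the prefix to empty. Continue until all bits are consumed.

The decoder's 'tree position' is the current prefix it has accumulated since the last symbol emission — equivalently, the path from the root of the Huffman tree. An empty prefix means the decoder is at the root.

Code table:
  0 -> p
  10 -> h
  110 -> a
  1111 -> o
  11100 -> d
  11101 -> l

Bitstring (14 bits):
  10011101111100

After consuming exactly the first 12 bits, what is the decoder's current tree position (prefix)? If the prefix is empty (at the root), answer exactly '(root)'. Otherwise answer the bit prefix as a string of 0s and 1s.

Answer: (root)

Derivation:
Bit 0: prefix='1' (no match yet)
Bit 1: prefix='10' -> emit 'h', reset
Bit 2: prefix='0' -> emit 'p', reset
Bit 3: prefix='1' (no match yet)
Bit 4: prefix='11' (no match yet)
Bit 5: prefix='111' (no match yet)
Bit 6: prefix='1110' (no match yet)
Bit 7: prefix='11101' -> emit 'l', reset
Bit 8: prefix='1' (no match yet)
Bit 9: prefix='11' (no match yet)
Bit 10: prefix='111' (no match yet)
Bit 11: prefix='1111' -> emit 'o', reset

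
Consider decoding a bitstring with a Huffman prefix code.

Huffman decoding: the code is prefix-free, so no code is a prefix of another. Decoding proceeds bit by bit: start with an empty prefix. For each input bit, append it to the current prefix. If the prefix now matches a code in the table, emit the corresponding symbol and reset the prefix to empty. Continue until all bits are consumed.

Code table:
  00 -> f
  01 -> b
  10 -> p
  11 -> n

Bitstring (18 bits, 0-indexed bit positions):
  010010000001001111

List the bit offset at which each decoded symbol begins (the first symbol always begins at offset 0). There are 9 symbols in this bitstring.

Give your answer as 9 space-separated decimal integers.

Answer: 0 2 4 6 8 10 12 14 16

Derivation:
Bit 0: prefix='0' (no match yet)
Bit 1: prefix='01' -> emit 'b', reset
Bit 2: prefix='0' (no match yet)
Bit 3: prefix='00' -> emit 'f', reset
Bit 4: prefix='1' (no match yet)
Bit 5: prefix='10' -> emit 'p', reset
Bit 6: prefix='0' (no match yet)
Bit 7: prefix='00' -> emit 'f', reset
Bit 8: prefix='0' (no match yet)
Bit 9: prefix='00' -> emit 'f', reset
Bit 10: prefix='0' (no match yet)
Bit 11: prefix='01' -> emit 'b', reset
Bit 12: prefix='0' (no match yet)
Bit 13: prefix='00' -> emit 'f', reset
Bit 14: prefix='1' (no match yet)
Bit 15: prefix='11' -> emit 'n', reset
Bit 16: prefix='1' (no match yet)
Bit 17: prefix='11' -> emit 'n', reset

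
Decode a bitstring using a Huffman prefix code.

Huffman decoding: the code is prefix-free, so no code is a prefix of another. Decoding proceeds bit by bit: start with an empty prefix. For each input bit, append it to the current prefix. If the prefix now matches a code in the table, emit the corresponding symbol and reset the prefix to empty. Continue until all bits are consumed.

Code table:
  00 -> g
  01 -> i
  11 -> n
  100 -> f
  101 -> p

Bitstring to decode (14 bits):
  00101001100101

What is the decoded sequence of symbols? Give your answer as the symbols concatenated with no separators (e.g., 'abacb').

Bit 0: prefix='0' (no match yet)
Bit 1: prefix='00' -> emit 'g', reset
Bit 2: prefix='1' (no match yet)
Bit 3: prefix='10' (no match yet)
Bit 4: prefix='101' -> emit 'p', reset
Bit 5: prefix='0' (no match yet)
Bit 6: prefix='00' -> emit 'g', reset
Bit 7: prefix='1' (no match yet)
Bit 8: prefix='11' -> emit 'n', reset
Bit 9: prefix='0' (no match yet)
Bit 10: prefix='00' -> emit 'g', reset
Bit 11: prefix='1' (no match yet)
Bit 12: prefix='10' (no match yet)
Bit 13: prefix='101' -> emit 'p', reset

Answer: gpgngp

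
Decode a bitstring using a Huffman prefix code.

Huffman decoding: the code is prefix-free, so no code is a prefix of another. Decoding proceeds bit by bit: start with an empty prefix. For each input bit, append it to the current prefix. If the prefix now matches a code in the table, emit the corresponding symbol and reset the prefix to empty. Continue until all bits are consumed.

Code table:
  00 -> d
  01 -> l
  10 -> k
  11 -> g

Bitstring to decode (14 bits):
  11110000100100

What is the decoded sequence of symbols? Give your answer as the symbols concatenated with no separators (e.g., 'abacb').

Bit 0: prefix='1' (no match yet)
Bit 1: prefix='11' -> emit 'g', reset
Bit 2: prefix='1' (no match yet)
Bit 3: prefix='11' -> emit 'g', reset
Bit 4: prefix='0' (no match yet)
Bit 5: prefix='00' -> emit 'd', reset
Bit 6: prefix='0' (no match yet)
Bit 7: prefix='00' -> emit 'd', reset
Bit 8: prefix='1' (no match yet)
Bit 9: prefix='10' -> emit 'k', reset
Bit 10: prefix='0' (no match yet)
Bit 11: prefix='01' -> emit 'l', reset
Bit 12: prefix='0' (no match yet)
Bit 13: prefix='00' -> emit 'd', reset

Answer: ggddkld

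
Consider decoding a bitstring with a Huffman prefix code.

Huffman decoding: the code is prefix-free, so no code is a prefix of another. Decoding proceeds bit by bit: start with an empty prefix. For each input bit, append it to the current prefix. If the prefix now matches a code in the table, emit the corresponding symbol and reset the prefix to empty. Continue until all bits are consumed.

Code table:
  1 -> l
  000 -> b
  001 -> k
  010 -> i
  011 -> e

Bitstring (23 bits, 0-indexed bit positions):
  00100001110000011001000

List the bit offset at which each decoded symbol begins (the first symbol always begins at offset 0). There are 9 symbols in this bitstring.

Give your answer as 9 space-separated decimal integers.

Answer: 0 3 6 9 10 13 16 17 20

Derivation:
Bit 0: prefix='0' (no match yet)
Bit 1: prefix='00' (no match yet)
Bit 2: prefix='001' -> emit 'k', reset
Bit 3: prefix='0' (no match yet)
Bit 4: prefix='00' (no match yet)
Bit 5: prefix='000' -> emit 'b', reset
Bit 6: prefix='0' (no match yet)
Bit 7: prefix='01' (no match yet)
Bit 8: prefix='011' -> emit 'e', reset
Bit 9: prefix='1' -> emit 'l', reset
Bit 10: prefix='0' (no match yet)
Bit 11: prefix='00' (no match yet)
Bit 12: prefix='000' -> emit 'b', reset
Bit 13: prefix='0' (no match yet)
Bit 14: prefix='00' (no match yet)
Bit 15: prefix='001' -> emit 'k', reset
Bit 16: prefix='1' -> emit 'l', reset
Bit 17: prefix='0' (no match yet)
Bit 18: prefix='00' (no match yet)
Bit 19: prefix='001' -> emit 'k', reset
Bit 20: prefix='0' (no match yet)
Bit 21: prefix='00' (no match yet)
Bit 22: prefix='000' -> emit 'b', reset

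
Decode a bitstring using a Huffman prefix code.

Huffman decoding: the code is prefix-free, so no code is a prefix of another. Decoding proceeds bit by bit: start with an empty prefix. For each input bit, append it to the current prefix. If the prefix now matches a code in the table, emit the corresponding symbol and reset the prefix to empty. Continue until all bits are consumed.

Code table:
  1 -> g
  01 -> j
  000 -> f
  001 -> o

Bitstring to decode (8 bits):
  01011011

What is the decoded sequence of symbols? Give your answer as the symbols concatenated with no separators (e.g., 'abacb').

Bit 0: prefix='0' (no match yet)
Bit 1: prefix='01' -> emit 'j', reset
Bit 2: prefix='0' (no match yet)
Bit 3: prefix='01' -> emit 'j', reset
Bit 4: prefix='1' -> emit 'g', reset
Bit 5: prefix='0' (no match yet)
Bit 6: prefix='01' -> emit 'j', reset
Bit 7: prefix='1' -> emit 'g', reset

Answer: jjgjg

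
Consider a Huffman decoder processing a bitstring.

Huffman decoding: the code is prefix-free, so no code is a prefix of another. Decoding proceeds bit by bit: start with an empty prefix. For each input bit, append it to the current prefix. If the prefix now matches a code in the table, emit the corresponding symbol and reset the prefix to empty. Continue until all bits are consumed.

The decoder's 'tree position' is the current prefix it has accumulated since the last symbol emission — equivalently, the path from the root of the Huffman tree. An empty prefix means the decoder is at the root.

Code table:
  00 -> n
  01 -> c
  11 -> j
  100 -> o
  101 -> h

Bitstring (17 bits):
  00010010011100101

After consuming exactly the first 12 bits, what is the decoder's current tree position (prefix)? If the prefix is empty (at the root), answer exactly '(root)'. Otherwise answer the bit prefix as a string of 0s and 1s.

Bit 0: prefix='0' (no match yet)
Bit 1: prefix='00' -> emit 'n', reset
Bit 2: prefix='0' (no match yet)
Bit 3: prefix='01' -> emit 'c', reset
Bit 4: prefix='0' (no match yet)
Bit 5: prefix='00' -> emit 'n', reset
Bit 6: prefix='1' (no match yet)
Bit 7: prefix='10' (no match yet)
Bit 8: prefix='100' -> emit 'o', reset
Bit 9: prefix='1' (no match yet)
Bit 10: prefix='11' -> emit 'j', reset
Bit 11: prefix='1' (no match yet)

Answer: 1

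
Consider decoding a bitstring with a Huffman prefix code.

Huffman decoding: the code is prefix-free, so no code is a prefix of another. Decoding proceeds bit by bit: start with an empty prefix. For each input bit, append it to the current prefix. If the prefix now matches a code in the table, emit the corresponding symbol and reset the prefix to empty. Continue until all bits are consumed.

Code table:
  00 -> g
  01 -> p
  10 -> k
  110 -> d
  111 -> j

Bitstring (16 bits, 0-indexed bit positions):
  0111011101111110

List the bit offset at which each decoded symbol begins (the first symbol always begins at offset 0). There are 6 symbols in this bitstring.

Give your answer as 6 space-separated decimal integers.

Bit 0: prefix='0' (no match yet)
Bit 1: prefix='01' -> emit 'p', reset
Bit 2: prefix='1' (no match yet)
Bit 3: prefix='11' (no match yet)
Bit 4: prefix='110' -> emit 'd', reset
Bit 5: prefix='1' (no match yet)
Bit 6: prefix='11' (no match yet)
Bit 7: prefix='111' -> emit 'j', reset
Bit 8: prefix='0' (no match yet)
Bit 9: prefix='01' -> emit 'p', reset
Bit 10: prefix='1' (no match yet)
Bit 11: prefix='11' (no match yet)
Bit 12: prefix='111' -> emit 'j', reset
Bit 13: prefix='1' (no match yet)
Bit 14: prefix='11' (no match yet)
Bit 15: prefix='110' -> emit 'd', reset

Answer: 0 2 5 8 10 13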